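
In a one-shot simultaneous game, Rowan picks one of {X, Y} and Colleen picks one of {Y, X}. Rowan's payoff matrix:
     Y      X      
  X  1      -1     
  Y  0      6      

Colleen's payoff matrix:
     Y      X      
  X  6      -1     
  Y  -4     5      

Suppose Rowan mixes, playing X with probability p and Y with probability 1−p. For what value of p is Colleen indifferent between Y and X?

In a mixed equilibrium Colleen is indifferent between Y and X; this condition fixes p.
  Colleen's payoff from Y: p·6 + (1−p)·(-4) = 10p - 4
  Colleen's payoff from X: p·(-1) + (1−p)·5 = -6p + 5
  10p - 4 = -6p + 5  ⇒  16p = 9  ⇒  p = 9/16.

p = 9/16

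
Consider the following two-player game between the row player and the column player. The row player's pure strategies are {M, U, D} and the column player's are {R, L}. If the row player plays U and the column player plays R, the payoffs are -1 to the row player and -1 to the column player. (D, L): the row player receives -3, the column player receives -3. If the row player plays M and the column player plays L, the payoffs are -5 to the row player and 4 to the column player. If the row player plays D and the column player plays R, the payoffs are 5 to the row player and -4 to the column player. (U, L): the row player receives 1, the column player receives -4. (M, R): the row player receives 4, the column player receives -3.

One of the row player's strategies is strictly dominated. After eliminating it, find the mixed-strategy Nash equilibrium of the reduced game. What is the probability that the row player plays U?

p = 1/4

The row player's strategy M is strictly dominated by D: 5 > 4 and -3 > -5. Eliminate M.
The column player's indifference between R and L determines the row player's mixing probability p:
  the column player's expected payoff from R: p·(-1) + (1−p)·(-4) = 3p - 4
  the column player's expected payoff from L: p·(-4) + (1−p)·(-3) = -p - 3
  3p - 4 = -p - 3  ⇒  4p = 1  ⇒  p = 1/4.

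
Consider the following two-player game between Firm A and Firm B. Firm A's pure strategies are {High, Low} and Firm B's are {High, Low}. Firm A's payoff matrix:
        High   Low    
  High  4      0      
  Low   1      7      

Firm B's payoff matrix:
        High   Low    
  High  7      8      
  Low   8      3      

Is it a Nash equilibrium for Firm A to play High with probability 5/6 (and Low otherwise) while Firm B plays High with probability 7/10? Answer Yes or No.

Check Firm B's indifference given Firm A's mix p = 5/6:
  payoff from High = 43/6; payoff from Low = 43/6 — equal.
Check Firm A's indifference given Firm B's mix q = 7/10:
  payoff from High = 14/5; payoff from Low = 14/5 — equal.
Both players are indifferent, so neither can profitably deviate.

Yes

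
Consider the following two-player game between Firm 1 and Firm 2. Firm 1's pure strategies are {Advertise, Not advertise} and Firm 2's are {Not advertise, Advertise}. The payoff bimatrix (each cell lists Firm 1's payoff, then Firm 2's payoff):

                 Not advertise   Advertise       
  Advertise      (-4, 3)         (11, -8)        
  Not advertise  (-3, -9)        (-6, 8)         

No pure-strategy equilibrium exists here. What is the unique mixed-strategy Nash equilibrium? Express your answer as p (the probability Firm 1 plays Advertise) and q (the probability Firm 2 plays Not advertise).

p = 17/28, q = 17/18

In a mixed equilibrium Firm 2 is indifferent between Not advertise and Advertise; this condition fixes p.
  Firm 2's payoff to Not advertise: p·3 + (1−p)·(-9) = 12p - 9
  Firm 2's payoff to Advertise: p·(-8) + (1−p)·8 = -16p + 8
  12p - 9 = -16p + 8  ⇒  28p = 17  ⇒  p = 17/28.
Set Firm 1's expected payoff from Advertise equal to that from Not advertise:
  Firm 1's payoff to Advertise: q·(-4) + (1−q)·11 = -15q + 11
  Firm 1's payoff to Not advertise: q·(-3) + (1−q)·(-6) = 3q - 6
  -15q + 11 = 3q - 6  ⇒  -18q = -17  ⇒  q = 17/18.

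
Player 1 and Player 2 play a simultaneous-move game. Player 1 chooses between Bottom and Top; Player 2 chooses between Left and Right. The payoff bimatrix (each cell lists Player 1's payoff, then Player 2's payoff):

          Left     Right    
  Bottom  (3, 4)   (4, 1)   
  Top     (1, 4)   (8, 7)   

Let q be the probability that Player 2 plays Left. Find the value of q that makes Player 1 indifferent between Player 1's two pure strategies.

q = 2/3

Set Player 1's expected payoff from Bottom equal to that from Top:
  Player 1's payoff from Bottom: q·3 + (1−q)·4 = -q + 4
  Player 1's payoff from Top: q·1 + (1−q)·8 = -7q + 8
  -q + 4 = -7q + 8  ⇒  6q = 4  ⇒  q = 2/3.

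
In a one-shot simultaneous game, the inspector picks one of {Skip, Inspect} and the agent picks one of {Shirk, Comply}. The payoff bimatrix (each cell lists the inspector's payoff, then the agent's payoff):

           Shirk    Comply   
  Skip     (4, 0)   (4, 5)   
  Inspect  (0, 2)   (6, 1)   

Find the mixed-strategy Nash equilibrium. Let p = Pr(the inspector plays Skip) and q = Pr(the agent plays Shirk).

p = 1/6, q = 1/3

For the agent to be willing to mix, the agent must be indifferent between Shirk and Comply, which pins down the inspector's mix.
  the agent's payoff to Shirk: p·0 + (1−p)·2 = -2p + 2
  the agent's payoff to Comply: p·5 + (1−p)·1 = 4p + 1
  -2p + 2 = 4p + 1  ⇒  -6p = -1  ⇒  p = 1/6.
Set the inspector's expected payoff from Skip equal to that from Inspect:
  the inspector's expected payoff from Skip: q·4 + (1−q)·4 = 4
  the inspector's expected payoff from Inspect: q·0 + (1−q)·6 = -6q + 6
  4 = -6q + 6  ⇒  6q = 2  ⇒  q = 1/3.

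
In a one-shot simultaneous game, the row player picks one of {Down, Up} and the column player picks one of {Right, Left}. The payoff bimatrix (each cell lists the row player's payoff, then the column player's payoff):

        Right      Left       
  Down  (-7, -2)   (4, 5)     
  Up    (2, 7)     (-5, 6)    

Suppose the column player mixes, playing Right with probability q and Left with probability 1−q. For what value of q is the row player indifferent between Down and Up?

q = 1/2

Set the row player's expected payoff from Down equal to that from Up:
  the row player's expected payoff from Down: q·(-7) + (1−q)·4 = -11q + 4
  the row player's expected payoff from Up: q·2 + (1−q)·(-5) = 7q - 5
  -11q + 4 = 7q - 5  ⇒  -18q = -9  ⇒  q = 1/2.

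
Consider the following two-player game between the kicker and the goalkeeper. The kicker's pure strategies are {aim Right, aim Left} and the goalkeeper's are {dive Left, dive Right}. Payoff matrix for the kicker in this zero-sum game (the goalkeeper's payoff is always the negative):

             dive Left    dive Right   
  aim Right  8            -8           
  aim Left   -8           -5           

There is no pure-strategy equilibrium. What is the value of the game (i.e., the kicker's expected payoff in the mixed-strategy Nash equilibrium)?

The goalkeeper's mix must leave the kicker indifferent between aim Right and aim Left.
  the kicker's payoff to aim Right: q·8 + (1−q)·(-8) = 16q - 8
  the kicker's payoff to aim Left: q·(-8) + (1−q)·(-5) = -3q - 5
  16q - 8 = -3q - 5  ⇒  19q = 3  ⇒  q = 3/19.
The value is the kicker's expected payoff against this mix (using aim Right): (3/19)·8 + (16/19)·(-8) = -104/19.

v = -104/19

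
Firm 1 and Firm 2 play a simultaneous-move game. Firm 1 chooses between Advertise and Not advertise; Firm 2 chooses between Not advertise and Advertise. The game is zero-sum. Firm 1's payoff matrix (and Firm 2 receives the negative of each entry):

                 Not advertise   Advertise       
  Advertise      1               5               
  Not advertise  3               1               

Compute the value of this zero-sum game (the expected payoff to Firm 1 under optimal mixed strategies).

For Firm 1 to be willing to mix, Firm 1 must be indifferent between Advertise and Not advertise, which pins down Firm 2's mix.
  Firm 1's payoff to Advertise: q·1 + (1−q)·5 = -4q + 5
  Firm 1's payoff to Not advertise: q·3 + (1−q)·1 = 2q + 1
  -4q + 5 = 2q + 1  ⇒  -6q = -4  ⇒  q = 2/3.
The value is Firm 1's expected payoff against this mix (using Advertise): (2/3)·1 + (1/3)·5 = 7/3.

v = 7/3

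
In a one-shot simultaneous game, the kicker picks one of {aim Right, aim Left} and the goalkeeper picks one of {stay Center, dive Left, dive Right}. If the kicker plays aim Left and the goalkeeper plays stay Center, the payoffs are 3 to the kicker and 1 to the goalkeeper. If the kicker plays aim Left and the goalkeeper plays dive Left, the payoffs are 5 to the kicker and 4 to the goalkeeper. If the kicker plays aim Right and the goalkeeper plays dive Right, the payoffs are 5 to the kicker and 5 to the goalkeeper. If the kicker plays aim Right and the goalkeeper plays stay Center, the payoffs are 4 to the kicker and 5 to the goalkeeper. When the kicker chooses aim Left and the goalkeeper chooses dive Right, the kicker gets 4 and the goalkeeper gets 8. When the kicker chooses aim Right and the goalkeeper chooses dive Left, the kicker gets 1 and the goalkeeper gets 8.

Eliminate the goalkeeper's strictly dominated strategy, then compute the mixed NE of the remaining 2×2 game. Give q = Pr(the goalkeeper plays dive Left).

q = 1/5

The goalkeeper's strategy stay Center is strictly dominated by dive Left: 8 > 5 and 4 > 1. Eliminate stay Center.
The kicker's indifference between aim Right and aim Left determines the goalkeeper's mixing probability q:
  the kicker's expected payoff from aim Right: q·1 + (1−q)·5 = -4q + 5
  the kicker's expected payoff from aim Left: q·5 + (1−q)·4 = q + 4
  -4q + 5 = q + 4  ⇒  -5q = -1  ⇒  q = 1/5.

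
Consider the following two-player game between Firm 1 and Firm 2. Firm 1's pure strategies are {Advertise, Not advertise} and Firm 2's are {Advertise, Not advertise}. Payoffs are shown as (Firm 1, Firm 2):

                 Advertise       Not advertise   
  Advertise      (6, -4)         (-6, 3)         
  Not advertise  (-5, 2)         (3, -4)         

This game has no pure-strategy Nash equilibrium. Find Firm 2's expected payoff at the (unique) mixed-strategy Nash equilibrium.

-10/13

Firm 2's indifference between Advertise and Not advertise determines Firm 1's mixing probability p:
  Firm 2's payoff from Advertise: p·(-4) + (1−p)·2 = -6p + 2
  Firm 2's payoff from Not advertise: p·3 + (1−p)·(-4) = 7p - 4
  -6p + 2 = 7p - 4  ⇒  -13p = -6  ⇒  p = 6/13.
At equilibrium Firm 2 is indifferent across columns, so Firm 2's payoff equals the payoff from Advertise: (6/13)·(-4) + (7/13)·2 = -10/13.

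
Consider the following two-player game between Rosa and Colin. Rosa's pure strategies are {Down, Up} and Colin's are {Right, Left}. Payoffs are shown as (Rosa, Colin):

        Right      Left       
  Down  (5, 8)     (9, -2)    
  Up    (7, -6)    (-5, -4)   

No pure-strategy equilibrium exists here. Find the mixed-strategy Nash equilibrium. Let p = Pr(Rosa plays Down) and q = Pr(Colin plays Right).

p = 1/6, q = 7/8

Rosa's mix must leave Colin indifferent between Right and Left.
  Colin's expected payoff from Right: p·8 + (1−p)·(-6) = 14p - 6
  Colin's expected payoff from Left: p·(-2) + (1−p)·(-4) = 2p - 4
  14p - 6 = 2p - 4  ⇒  12p = 2  ⇒  p = 1/6.
Rosa's indifference between Down and Up determines Colin's mixing probability q:
  Rosa's expected payoff from Down: q·5 + (1−q)·9 = -4q + 9
  Rosa's expected payoff from Up: q·7 + (1−q)·(-5) = 12q - 5
  -4q + 9 = 12q - 5  ⇒  -16q = -14  ⇒  q = 7/8.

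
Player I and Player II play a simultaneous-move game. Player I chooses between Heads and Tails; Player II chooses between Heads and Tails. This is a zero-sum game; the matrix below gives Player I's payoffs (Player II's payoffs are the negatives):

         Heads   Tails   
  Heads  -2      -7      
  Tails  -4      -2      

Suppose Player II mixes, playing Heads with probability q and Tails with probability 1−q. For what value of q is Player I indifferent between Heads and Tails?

In a mixed equilibrium Player I is indifferent between Heads and Tails; this condition fixes q.
  Player I's payoff to Heads: q·(-2) + (1−q)·(-7) = 5q - 7
  Player I's payoff to Tails: q·(-4) + (1−q)·(-2) = -2q - 2
  5q - 7 = -2q - 2  ⇒  7q = 5  ⇒  q = 5/7.

q = 5/7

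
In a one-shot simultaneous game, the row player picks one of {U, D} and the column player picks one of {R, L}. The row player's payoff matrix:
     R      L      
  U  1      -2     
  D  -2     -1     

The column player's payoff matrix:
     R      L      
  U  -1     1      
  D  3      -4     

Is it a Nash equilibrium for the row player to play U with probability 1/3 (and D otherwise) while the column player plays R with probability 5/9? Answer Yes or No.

No

Given the row player's mix p = 1/3, the column player's payoff from R is 5/3 but from L is -7/3. The column player strictly prefers R, so the column player would not mix.
So the proposed profile is not a Nash equilibrium.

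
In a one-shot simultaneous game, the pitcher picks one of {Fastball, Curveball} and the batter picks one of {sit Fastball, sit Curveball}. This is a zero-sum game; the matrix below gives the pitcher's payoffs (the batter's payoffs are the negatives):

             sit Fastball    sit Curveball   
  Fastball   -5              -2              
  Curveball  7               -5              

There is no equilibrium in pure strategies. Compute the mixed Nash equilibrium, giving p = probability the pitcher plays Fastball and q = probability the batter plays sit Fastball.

p = 4/5, q = 1/5

In a mixed equilibrium the batter is indifferent between sit Fastball and sit Curveball; this condition fixes p.
  the batter's payoff from sit Fastball: p·5 + (1−p)·(-7) = 12p - 7
  the batter's payoff from sit Curveball: p·2 + (1−p)·5 = -3p + 5
  12p - 7 = -3p + 5  ⇒  15p = 12  ⇒  p = 4/5.
Set the pitcher's expected payoff from Fastball equal to that from Curveball:
  the pitcher's expected payoff from Fastball: q·(-5) + (1−q)·(-2) = -3q - 2
  the pitcher's expected payoff from Curveball: q·7 + (1−q)·(-5) = 12q - 5
  -3q - 2 = 12q - 5  ⇒  -15q = -3  ⇒  q = 1/5.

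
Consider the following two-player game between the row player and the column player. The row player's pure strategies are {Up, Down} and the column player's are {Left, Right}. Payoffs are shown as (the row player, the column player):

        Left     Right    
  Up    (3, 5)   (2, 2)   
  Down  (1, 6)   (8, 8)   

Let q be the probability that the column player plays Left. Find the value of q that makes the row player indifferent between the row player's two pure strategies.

q = 3/4

The row player's indifference between Up and Down determines the column player's mixing probability q:
  the row player's payoff from Up: q·3 + (1−q)·2 = q + 2
  the row player's payoff from Down: q·1 + (1−q)·8 = -7q + 8
  q + 2 = -7q + 8  ⇒  8q = 6  ⇒  q = 3/4.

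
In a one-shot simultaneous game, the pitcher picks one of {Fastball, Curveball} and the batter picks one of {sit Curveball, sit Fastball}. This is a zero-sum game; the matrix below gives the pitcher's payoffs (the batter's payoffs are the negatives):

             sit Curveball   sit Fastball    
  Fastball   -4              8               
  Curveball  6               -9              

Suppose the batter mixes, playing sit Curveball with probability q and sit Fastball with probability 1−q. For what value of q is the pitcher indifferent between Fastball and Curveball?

q = 17/27

The batter's mix must leave the pitcher indifferent between Fastball and Curveball.
  the pitcher's payoff to Fastball: q·(-4) + (1−q)·8 = -12q + 8
  the pitcher's payoff to Curveball: q·6 + (1−q)·(-9) = 15q - 9
  -12q + 8 = 15q - 9  ⇒  -27q = -17  ⇒  q = 17/27.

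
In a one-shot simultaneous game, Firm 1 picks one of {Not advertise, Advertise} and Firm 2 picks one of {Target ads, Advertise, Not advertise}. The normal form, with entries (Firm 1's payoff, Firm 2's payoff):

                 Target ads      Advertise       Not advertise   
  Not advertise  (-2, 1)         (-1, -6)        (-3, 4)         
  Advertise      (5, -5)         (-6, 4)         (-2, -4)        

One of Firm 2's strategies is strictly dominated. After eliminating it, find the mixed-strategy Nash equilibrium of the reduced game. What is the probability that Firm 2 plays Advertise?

Firm 2's strategy Target ads is strictly dominated by Not advertise: 4 > 1 and -4 > -5. Eliminate Target ads.
In a mixed equilibrium Firm 1 is indifferent between Not advertise and Advertise; this condition fixes q.
  Firm 1's expected payoff from Not advertise: q·(-1) + (1−q)·(-3) = 2q - 3
  Firm 1's expected payoff from Advertise: q·(-6) + (1−q)·(-2) = -4q - 2
  2q - 3 = -4q - 2  ⇒  6q = 1  ⇒  q = 1/6.

q = 1/6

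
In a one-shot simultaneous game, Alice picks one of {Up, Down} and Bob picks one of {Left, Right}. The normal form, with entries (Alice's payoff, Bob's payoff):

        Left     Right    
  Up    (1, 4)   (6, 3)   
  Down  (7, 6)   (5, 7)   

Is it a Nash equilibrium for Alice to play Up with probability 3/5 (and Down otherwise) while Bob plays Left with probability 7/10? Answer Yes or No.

Given Alice's mix p = 3/5, Bob's payoff from Left is 24/5 but from Right is 23/5. Bob strictly prefers Left, so Bob would not mix.
So the proposed profile is not a Nash equilibrium.

No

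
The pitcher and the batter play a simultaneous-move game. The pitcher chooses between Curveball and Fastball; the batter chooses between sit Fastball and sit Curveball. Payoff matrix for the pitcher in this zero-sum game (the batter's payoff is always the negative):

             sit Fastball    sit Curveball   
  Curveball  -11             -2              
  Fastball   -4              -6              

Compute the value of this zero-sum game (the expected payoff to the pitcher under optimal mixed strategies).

The batter's mix must leave the pitcher indifferent between Curveball and Fastball.
  the pitcher's payoff to Curveball: q·(-11) + (1−q)·(-2) = -9q - 2
  the pitcher's payoff to Fastball: q·(-4) + (1−q)·(-6) = 2q - 6
  -9q - 2 = 2q - 6  ⇒  -11q = -4  ⇒  q = 4/11.
The value is the pitcher's expected payoff against this mix (using Curveball): (4/11)·(-11) + (7/11)·(-2) = -58/11.

v = -58/11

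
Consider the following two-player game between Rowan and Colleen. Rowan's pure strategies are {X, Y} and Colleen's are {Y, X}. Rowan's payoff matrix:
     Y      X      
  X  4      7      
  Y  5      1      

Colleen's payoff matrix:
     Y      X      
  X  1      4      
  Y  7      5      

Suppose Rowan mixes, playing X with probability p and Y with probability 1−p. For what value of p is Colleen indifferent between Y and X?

Colleen's indifference between Y and X determines Rowan's mixing probability p:
  Colleen's payoff to Y: p·1 + (1−p)·7 = -6p + 7
  Colleen's payoff to X: p·4 + (1−p)·5 = -p + 5
  -6p + 7 = -p + 5  ⇒  -5p = -2  ⇒  p = 2/5.

p = 2/5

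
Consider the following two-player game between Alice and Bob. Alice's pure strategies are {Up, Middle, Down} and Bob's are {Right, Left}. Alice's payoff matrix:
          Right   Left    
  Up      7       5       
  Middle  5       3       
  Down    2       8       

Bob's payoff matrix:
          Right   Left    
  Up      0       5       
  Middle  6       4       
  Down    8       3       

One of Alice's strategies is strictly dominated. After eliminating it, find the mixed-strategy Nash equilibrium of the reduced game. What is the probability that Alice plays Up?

Alice's strategy Middle is strictly dominated by Up: 7 > 5 and 5 > 3. Eliminate Middle.
In a mixed equilibrium Bob is indifferent between Right and Left; this condition fixes p.
  Bob's payoff from Right: p·0 + (1−p)·8 = -8p + 8
  Bob's payoff from Left: p·5 + (1−p)·3 = 2p + 3
  -8p + 8 = 2p + 3  ⇒  -10p = -5  ⇒  p = 1/2.

p = 1/2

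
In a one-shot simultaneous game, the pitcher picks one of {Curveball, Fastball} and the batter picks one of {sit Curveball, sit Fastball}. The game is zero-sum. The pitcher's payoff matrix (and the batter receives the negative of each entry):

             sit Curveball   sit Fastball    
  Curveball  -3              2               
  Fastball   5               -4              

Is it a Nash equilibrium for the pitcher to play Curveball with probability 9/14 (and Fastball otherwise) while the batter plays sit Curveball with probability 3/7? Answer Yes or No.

Yes

Check the batter's indifference given the pitcher's mix p = 9/14:
  payoff from sit Curveball = 1/7; payoff from sit Fastball = 1/7 — equal.
Check the pitcher's indifference given the batter's mix q = 3/7:
  payoff from Curveball = -1/7; payoff from Fastball = -1/7 — equal.
Both players are indifferent, so neither can profitably deviate.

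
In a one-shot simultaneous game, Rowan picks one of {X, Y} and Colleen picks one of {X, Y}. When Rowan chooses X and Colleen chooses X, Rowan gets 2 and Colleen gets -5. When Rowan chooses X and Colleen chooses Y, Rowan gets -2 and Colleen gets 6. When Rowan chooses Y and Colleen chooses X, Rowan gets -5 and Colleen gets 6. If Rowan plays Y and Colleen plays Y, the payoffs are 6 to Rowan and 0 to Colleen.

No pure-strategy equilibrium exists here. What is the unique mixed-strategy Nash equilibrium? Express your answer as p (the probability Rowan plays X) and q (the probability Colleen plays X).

p = 6/17, q = 8/15

In a mixed equilibrium Colleen is indifferent between X and Y; this condition fixes p.
  Colleen's expected payoff from X: p·(-5) + (1−p)·6 = -11p + 6
  Colleen's expected payoff from Y: p·6 + (1−p)·0 = 6p
  -11p + 6 = 6p  ⇒  -17p = -6  ⇒  p = 6/17.
Set Rowan's expected payoff from X equal to that from Y:
  Rowan's payoff from X: q·2 + (1−q)·(-2) = 4q - 2
  Rowan's payoff from Y: q·(-5) + (1−q)·6 = -11q + 6
  4q - 2 = -11q + 6  ⇒  15q = 8  ⇒  q = 8/15.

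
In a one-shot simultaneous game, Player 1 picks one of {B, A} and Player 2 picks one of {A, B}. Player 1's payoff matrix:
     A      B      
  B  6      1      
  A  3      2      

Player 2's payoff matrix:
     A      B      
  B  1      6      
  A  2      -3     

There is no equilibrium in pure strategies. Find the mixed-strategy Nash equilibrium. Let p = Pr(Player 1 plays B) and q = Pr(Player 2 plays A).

p = 1/2, q = 1/4

For Player 2 to be willing to mix, Player 2 must be indifferent between A and B, which pins down Player 1's mix.
  Player 2's expected payoff from A: p·1 + (1−p)·2 = -p + 2
  Player 2's expected payoff from B: p·6 + (1−p)·(-3) = 9p - 3
  -p + 2 = 9p - 3  ⇒  -10p = -5  ⇒  p = 1/2.
Player 1's indifference between B and A determines Player 2's mixing probability q:
  Player 1's payoff from B: q·6 + (1−q)·1 = 5q + 1
  Player 1's payoff from A: q·3 + (1−q)·2 = q + 2
  5q + 1 = q + 2  ⇒  4q = 1  ⇒  q = 1/4.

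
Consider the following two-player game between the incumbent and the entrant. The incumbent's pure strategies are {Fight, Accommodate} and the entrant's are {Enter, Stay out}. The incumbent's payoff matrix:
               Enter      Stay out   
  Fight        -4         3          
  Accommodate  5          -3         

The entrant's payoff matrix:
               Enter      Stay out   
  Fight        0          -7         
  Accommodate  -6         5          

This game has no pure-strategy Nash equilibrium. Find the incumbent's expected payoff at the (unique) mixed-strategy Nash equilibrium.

1/5

Set the incumbent's expected payoff from Fight equal to that from Accommodate:
  the incumbent's payoff from Fight: q·(-4) + (1−q)·3 = -7q + 3
  the incumbent's payoff from Accommodate: q·5 + (1−q)·(-3) = 8q - 3
  -7q + 3 = 8q - 3  ⇒  -15q = -6  ⇒  q = 2/5.
At equilibrium the incumbent is indifferent across rows, so the incumbent's payoff equals the payoff from Fight: (2/5)·(-4) + (3/5)·3 = 1/5.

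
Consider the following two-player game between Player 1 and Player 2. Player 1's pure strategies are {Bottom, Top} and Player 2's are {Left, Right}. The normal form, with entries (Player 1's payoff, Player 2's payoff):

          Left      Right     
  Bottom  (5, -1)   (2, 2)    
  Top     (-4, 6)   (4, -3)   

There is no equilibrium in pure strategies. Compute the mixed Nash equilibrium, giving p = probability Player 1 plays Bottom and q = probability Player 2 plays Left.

Player 2's indifference between Left and Right determines Player 1's mixing probability p:
  Player 2's payoff from Left: p·(-1) + (1−p)·6 = -7p + 6
  Player 2's payoff from Right: p·2 + (1−p)·(-3) = 5p - 3
  -7p + 6 = 5p - 3  ⇒  -12p = -9  ⇒  p = 3/4.
Set Player 1's expected payoff from Bottom equal to that from Top:
  Player 1's payoff from Bottom: q·5 + (1−q)·2 = 3q + 2
  Player 1's payoff from Top: q·(-4) + (1−q)·4 = -8q + 4
  3q + 2 = -8q + 4  ⇒  11q = 2  ⇒  q = 2/11.

p = 3/4, q = 2/11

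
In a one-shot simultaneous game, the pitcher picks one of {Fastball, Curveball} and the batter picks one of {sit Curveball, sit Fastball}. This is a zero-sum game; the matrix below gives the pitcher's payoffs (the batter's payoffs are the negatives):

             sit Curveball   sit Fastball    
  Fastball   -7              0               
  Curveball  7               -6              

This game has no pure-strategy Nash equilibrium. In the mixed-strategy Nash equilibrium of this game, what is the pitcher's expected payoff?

For the pitcher to be willing to mix, the pitcher must be indifferent between Fastball and Curveball, which pins down the batter's mix.
  the pitcher's payoff from Fastball: q·(-7) + (1−q)·0 = -7q
  the pitcher's payoff from Curveball: q·7 + (1−q)·(-6) = 13q - 6
  -7q = 13q - 6  ⇒  -20q = -6  ⇒  q = 3/10.
At equilibrium the pitcher is indifferent across rows, so the pitcher's payoff equals the payoff from Fastball: (3/10)·(-7) + (7/10)·0 = -21/10.

-21/10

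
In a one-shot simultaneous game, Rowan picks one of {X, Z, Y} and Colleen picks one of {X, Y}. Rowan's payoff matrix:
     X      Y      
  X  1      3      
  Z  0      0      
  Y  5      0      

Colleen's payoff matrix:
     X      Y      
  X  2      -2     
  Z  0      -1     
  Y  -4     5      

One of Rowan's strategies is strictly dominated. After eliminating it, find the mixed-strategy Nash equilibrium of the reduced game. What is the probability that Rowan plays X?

Rowan's strategy Z is strictly dominated by X: 1 > 0 and 3 > 0. Eliminate Z.
In a mixed equilibrium Colleen is indifferent between X and Y; this condition fixes p.
  Colleen's expected payoff from X: p·2 + (1−p)·(-4) = 6p - 4
  Colleen's expected payoff from Y: p·(-2) + (1−p)·5 = -7p + 5
  6p - 4 = -7p + 5  ⇒  13p = 9  ⇒  p = 9/13.

p = 9/13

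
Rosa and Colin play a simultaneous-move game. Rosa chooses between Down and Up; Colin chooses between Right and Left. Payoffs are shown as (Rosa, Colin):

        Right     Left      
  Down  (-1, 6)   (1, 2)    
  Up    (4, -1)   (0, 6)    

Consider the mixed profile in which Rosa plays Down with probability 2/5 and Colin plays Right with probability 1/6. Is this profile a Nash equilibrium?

No

Given Rosa's mix p = 2/5, Colin's payoff from Right is 9/5 but from Left is 22/5. Colin strictly prefers Left, so Colin would not mix.
So the proposed profile is not a Nash equilibrium.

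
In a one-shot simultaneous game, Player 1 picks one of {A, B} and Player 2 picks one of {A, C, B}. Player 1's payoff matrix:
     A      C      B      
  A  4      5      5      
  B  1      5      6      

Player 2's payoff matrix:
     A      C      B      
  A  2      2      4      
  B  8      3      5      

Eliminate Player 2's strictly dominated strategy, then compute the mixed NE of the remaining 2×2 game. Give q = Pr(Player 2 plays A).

q = 1/4

Player 2's strategy C is strictly dominated by B: 4 > 2 and 5 > 3. Eliminate C.
Player 2's mix must leave Player 1 indifferent between A and B.
  Player 1's payoff to A: q·4 + (1−q)·5 = -q + 5
  Player 1's payoff to B: q·1 + (1−q)·6 = -5q + 6
  -q + 5 = -5q + 6  ⇒  4q = 1  ⇒  q = 1/4.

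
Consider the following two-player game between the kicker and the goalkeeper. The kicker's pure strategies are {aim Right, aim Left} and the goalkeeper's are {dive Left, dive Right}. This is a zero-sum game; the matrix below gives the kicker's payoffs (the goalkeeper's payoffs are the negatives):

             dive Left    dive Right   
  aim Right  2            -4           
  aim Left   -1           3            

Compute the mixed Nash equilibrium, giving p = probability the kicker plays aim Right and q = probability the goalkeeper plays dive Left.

The kicker's mix must leave the goalkeeper indifferent between dive Left and dive Right.
  the goalkeeper's expected payoff from dive Left: p·(-2) + (1−p)·1 = -3p + 1
  the goalkeeper's expected payoff from dive Right: p·4 + (1−p)·(-3) = 7p - 3
  -3p + 1 = 7p - 3  ⇒  -10p = -4  ⇒  p = 2/5.
In a mixed equilibrium the kicker is indifferent between aim Right and aim Left; this condition fixes q.
  the kicker's payoff from aim Right: q·2 + (1−q)·(-4) = 6q - 4
  the kicker's payoff from aim Left: q·(-1) + (1−q)·3 = -4q + 3
  6q - 4 = -4q + 3  ⇒  10q = 7  ⇒  q = 7/10.

p = 2/5, q = 7/10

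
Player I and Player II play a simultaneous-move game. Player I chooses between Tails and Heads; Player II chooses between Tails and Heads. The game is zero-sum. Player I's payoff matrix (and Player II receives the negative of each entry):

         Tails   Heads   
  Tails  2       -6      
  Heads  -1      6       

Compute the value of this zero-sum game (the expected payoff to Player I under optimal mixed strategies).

v = 2/5

In a mixed equilibrium Player I is indifferent between Tails and Heads; this condition fixes q.
  Player I's expected payoff from Tails: q·2 + (1−q)·(-6) = 8q - 6
  Player I's expected payoff from Heads: q·(-1) + (1−q)·6 = -7q + 6
  8q - 6 = -7q + 6  ⇒  15q = 12  ⇒  q = 4/5.
The value is Player I's expected payoff against this mix (using Tails): (4/5)·2 + (1/5)·(-6) = 2/5.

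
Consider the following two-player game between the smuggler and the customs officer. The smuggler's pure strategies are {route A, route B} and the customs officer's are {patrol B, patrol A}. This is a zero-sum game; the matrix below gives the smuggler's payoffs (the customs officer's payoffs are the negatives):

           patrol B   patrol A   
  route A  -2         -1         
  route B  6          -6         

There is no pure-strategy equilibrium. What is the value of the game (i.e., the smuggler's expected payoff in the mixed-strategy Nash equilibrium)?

v = -18/13

Set the smuggler's expected payoff from route A equal to that from route B:
  the smuggler's expected payoff from route A: q·(-2) + (1−q)·(-1) = -q - 1
  the smuggler's expected payoff from route B: q·6 + (1−q)·(-6) = 12q - 6
  -q - 1 = 12q - 6  ⇒  -13q = -5  ⇒  q = 5/13.
The value is the smuggler's expected payoff against this mix (using route A): (5/13)·(-2) + (8/13)·(-1) = -18/13.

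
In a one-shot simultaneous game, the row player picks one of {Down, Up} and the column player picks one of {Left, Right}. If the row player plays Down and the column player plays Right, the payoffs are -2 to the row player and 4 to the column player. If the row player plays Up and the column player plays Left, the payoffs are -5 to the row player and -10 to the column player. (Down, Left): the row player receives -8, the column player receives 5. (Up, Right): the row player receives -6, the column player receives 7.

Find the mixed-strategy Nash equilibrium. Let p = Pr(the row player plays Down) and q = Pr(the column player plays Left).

p = 17/18, q = 4/7

Set the column player's expected payoff from Left equal to that from Right:
  the column player's payoff to Left: p·5 + (1−p)·(-10) = 15p - 10
  the column player's payoff to Right: p·4 + (1−p)·7 = -3p + 7
  15p - 10 = -3p + 7  ⇒  18p = 17  ⇒  p = 17/18.
For the row player to be willing to mix, the row player must be indifferent between Down and Up, which pins down the column player's mix.
  the row player's payoff from Down: q·(-8) + (1−q)·(-2) = -6q - 2
  the row player's payoff from Up: q·(-5) + (1−q)·(-6) = q - 6
  -6q - 2 = q - 6  ⇒  -7q = -4  ⇒  q = 4/7.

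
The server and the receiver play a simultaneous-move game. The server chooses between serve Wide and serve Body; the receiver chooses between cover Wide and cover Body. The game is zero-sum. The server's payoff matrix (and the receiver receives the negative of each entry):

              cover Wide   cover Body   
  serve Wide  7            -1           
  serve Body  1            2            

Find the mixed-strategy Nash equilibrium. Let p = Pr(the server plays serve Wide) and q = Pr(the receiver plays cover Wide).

p = 1/9, q = 1/3

Set the receiver's expected payoff from cover Wide equal to that from cover Body:
  the receiver's payoff from cover Wide: p·(-7) + (1−p)·(-1) = -6p - 1
  the receiver's payoff from cover Body: p·1 + (1−p)·(-2) = 3p - 2
  -6p - 1 = 3p - 2  ⇒  -9p = -1  ⇒  p = 1/9.
In a mixed equilibrium the server is indifferent between serve Wide and serve Body; this condition fixes q.
  the server's expected payoff from serve Wide: q·7 + (1−q)·(-1) = 8q - 1
  the server's expected payoff from serve Body: q·1 + (1−q)·2 = -q + 2
  8q - 1 = -q + 2  ⇒  9q = 3  ⇒  q = 1/3.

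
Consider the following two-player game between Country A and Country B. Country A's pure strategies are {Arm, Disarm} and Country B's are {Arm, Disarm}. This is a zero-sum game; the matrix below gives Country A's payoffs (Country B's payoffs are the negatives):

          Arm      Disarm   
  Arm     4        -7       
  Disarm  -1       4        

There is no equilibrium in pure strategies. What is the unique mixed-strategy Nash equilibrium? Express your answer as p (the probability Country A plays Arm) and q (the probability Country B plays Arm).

p = 5/16, q = 11/16

Country B's indifference between Arm and Disarm determines Country A's mixing probability p:
  Country B's payoff to Arm: p·(-4) + (1−p)·1 = -5p + 1
  Country B's payoff to Disarm: p·7 + (1−p)·(-4) = 11p - 4
  -5p + 1 = 11p - 4  ⇒  -16p = -5  ⇒  p = 5/16.
Set Country A's expected payoff from Arm equal to that from Disarm:
  Country A's payoff to Arm: q·4 + (1−q)·(-7) = 11q - 7
  Country A's payoff to Disarm: q·(-1) + (1−q)·4 = -5q + 4
  11q - 7 = -5q + 4  ⇒  16q = 11  ⇒  q = 11/16.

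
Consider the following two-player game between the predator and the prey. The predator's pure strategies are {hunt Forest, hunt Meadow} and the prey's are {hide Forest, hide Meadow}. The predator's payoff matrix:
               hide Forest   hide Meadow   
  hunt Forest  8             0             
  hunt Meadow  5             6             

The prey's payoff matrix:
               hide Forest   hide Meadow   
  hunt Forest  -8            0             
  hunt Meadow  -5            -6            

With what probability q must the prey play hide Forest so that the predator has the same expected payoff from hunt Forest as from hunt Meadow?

q = 2/3

The predator's indifference between hunt Forest and hunt Meadow determines the prey's mixing probability q:
  the predator's payoff from hunt Forest: q·8 + (1−q)·0 = 8q
  the predator's payoff from hunt Meadow: q·5 + (1−q)·6 = -q + 6
  8q = -q + 6  ⇒  9q = 6  ⇒  q = 2/3.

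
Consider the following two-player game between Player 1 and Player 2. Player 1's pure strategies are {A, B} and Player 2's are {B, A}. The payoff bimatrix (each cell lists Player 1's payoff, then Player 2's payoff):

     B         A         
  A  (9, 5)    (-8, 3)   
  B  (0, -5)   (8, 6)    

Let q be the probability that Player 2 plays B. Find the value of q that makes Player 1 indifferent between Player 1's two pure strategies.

For Player 1 to be willing to mix, Player 1 must be indifferent between A and B, which pins down Player 2's mix.
  Player 1's payoff to A: q·9 + (1−q)·(-8) = 17q - 8
  Player 1's payoff to B: q·0 + (1−q)·8 = -8q + 8
  17q - 8 = -8q + 8  ⇒  25q = 16  ⇒  q = 16/25.

q = 16/25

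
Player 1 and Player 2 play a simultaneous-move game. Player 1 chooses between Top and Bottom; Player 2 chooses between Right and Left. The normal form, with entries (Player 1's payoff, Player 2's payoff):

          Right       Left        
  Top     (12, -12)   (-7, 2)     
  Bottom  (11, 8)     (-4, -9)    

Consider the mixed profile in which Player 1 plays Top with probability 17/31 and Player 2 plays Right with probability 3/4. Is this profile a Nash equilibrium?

Yes

Check Player 2's indifference given Player 1's mix p = 17/31:
  payoff from Right = -92/31; payoff from Left = -92/31 — equal.
Check Player 1's indifference given Player 2's mix q = 3/4:
  payoff from Top = 29/4; payoff from Bottom = 29/4 — equal.
Both players are indifferent, so neither can profitably deviate.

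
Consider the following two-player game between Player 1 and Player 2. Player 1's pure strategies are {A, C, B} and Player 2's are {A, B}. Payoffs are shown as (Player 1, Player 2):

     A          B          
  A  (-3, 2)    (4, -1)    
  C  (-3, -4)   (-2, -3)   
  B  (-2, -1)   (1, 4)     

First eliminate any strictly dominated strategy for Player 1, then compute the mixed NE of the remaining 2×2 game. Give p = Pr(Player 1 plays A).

Player 1's strategy C is strictly dominated by B: -2 > -3 and 1 > -2. Eliminate C.
Player 2's indifference between A and B determines Player 1's mixing probability p:
  Player 2's expected payoff from A: p·2 + (1−p)·(-1) = 3p - 1
  Player 2's expected payoff from B: p·(-1) + (1−p)·4 = -5p + 4
  3p - 1 = -5p + 4  ⇒  8p = 5  ⇒  p = 5/8.

p = 5/8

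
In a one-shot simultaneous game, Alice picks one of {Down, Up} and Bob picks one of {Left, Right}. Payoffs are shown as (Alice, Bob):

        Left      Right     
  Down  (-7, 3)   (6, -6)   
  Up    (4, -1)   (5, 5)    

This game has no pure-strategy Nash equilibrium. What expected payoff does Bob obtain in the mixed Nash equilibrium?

In a mixed equilibrium Bob is indifferent between Left and Right; this condition fixes p.
  Bob's expected payoff from Left: p·3 + (1−p)·(-1) = 4p - 1
  Bob's expected payoff from Right: p·(-6) + (1−p)·5 = -11p + 5
  4p - 1 = -11p + 5  ⇒  15p = 6  ⇒  p = 2/5.
At equilibrium Bob is indifferent across columns, so Bob's payoff equals the payoff from Left: (2/5)·3 + (3/5)·(-1) = 3/5.

3/5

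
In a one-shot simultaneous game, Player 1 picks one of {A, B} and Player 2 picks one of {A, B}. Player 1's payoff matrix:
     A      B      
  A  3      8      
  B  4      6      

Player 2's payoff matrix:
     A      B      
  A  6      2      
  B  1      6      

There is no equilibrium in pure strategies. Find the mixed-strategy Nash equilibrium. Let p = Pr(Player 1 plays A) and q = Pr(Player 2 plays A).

Player 2's indifference between A and B determines Player 1's mixing probability p:
  Player 2's payoff from A: p·6 + (1−p)·1 = 5p + 1
  Player 2's payoff from B: p·2 + (1−p)·6 = -4p + 6
  5p + 1 = -4p + 6  ⇒  9p = 5  ⇒  p = 5/9.
Player 1's indifference between A and B determines Player 2's mixing probability q:
  Player 1's expected payoff from A: q·3 + (1−q)·8 = -5q + 8
  Player 1's expected payoff from B: q·4 + (1−q)·6 = -2q + 6
  -5q + 8 = -2q + 6  ⇒  -3q = -2  ⇒  q = 2/3.

p = 5/9, q = 2/3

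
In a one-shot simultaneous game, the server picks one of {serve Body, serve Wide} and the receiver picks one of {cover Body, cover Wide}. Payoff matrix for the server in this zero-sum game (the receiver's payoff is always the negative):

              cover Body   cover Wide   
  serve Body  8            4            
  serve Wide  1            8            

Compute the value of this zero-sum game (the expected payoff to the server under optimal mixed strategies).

v = 60/11

In a mixed equilibrium the server is indifferent between serve Body and serve Wide; this condition fixes q.
  the server's payoff to serve Body: q·8 + (1−q)·4 = 4q + 4
  the server's payoff to serve Wide: q·1 + (1−q)·8 = -7q + 8
  4q + 4 = -7q + 8  ⇒  11q = 4  ⇒  q = 4/11.
The value is the server's expected payoff against this mix (using serve Body): (4/11)·8 + (7/11)·4 = 60/11.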